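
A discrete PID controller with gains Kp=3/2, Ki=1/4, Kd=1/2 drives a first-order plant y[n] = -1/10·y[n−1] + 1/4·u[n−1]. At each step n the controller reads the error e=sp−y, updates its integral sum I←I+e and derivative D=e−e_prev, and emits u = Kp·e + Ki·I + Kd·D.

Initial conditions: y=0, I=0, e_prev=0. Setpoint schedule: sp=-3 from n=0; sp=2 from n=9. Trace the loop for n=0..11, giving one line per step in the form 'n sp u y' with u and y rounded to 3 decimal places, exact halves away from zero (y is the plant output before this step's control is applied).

(exact arithmetic carried between steps; '≈' marks a value shown rounded to 6 d.p. or computed from one; I and e_prev carry over from the previous line; the table rounds u and y to 3 d.p., halves away from zero)
n=0: y=0, sp=-3, e=sp−y=-3; I=-3, D=e−e_prev=-3; u=3/2·(-3)+1/4·(-3)+1/2·(-3)=-6.75; next y=-1/10·0+1/4·(-6.75)=-1.6875
n=1: y=-1.6875, sp=-3, e=sp−y=-1.3125; I=-4.3125, D=e−e_prev=1.6875; u=3/2·(-1.3125)+1/4·(-4.3125)+1/2·1.6875=-2.203125; next y=-1/10·(-1.6875)+1/4·(-2.203125)≈-0.382031
n=2: y≈-0.382031, sp=-3, e=sp−y≈-2.617969; I≈-6.930469, D=e−e_prev≈-1.305469; u=3/2·(-2.617969)+1/4·(-6.930469)+1/2·(-1.305469)≈-6.312305; next y=-1/10·(-0.382031)+1/4·(-6.312305)≈-1.539873
n=3: y≈-1.539873, sp=-3, e=sp−y≈-1.460127; I≈-8.390596, D=e−e_prev≈1.157842; u=3/2·(-1.460127)+1/4·(-8.390596)+1/2·1.157842≈-3.708918; next y=-1/10·(-1.539873)+1/4·(-3.708918)≈-0.773242
n=4: y≈-0.773242, sp=-3, e=sp−y≈-2.226758; I≈-10.617353, D=e−e_prev≈-0.766631; u=3/2·(-2.226758)+1/4·(-10.617353)+1/2·(-0.766631)≈-6.377790; next y=-1/10·(-0.773242)+1/4·(-6.377790)≈-1.517123
n=5: y≈-1.517123, sp=-3, e=sp−y≈-1.482877; I≈-12.100230, D=e−e_prev≈0.743881; u=3/2·(-1.482877)+1/4·(-12.100230)+1/2·0.743881≈-4.877432; next y=-1/10·(-1.517123)+1/4·(-4.877432)≈-1.067646
n=6: y≈-1.067646, sp=-3, e=sp−y≈-1.932354; I≈-14.032584, D=e−e_prev≈-0.449478; u=3/2·(-1.932354)+1/4·(-14.032584)+1/2·(-0.449478)≈-6.631416; next y=-1/10·(-1.067646)+1/4·(-6.631416)≈-1.551090
n=7: y≈-1.551090, sp=-3, e=sp−y≈-1.448910; I≈-15.481495, D=e−e_prev≈0.483444; u=3/2·(-1.448910)+1/4·(-15.481495)+1/2·0.483444≈-5.802017; next y=-1/10·(-1.551090)+1/4·(-5.802017)≈-1.295395
n=8: y≈-1.295395, sp=-3, e=sp−y≈-1.704605; I≈-17.186099, D=e−e_prev≈-0.255694; u=3/2·(-1.704605)+1/4·(-17.186099)+1/2·(-0.255694)≈-6.981279; next y=-1/10·(-1.295395)+1/4·(-6.981279)≈-1.615780
n=9: y≈-1.615780, sp=2, e=sp−y≈3.615780; I≈-13.570319, D=e−e_prev≈5.320385; u=3/2·3.615780+1/4·(-13.570319)+1/2·5.320385≈4.691283; next y=-1/10·(-1.615780)+1/4·4.691283≈1.334399
n=10: y≈1.334399, sp=2, e=sp−y≈0.665601; I≈-12.904718, D=e−e_prev≈-2.950179; u=3/2·0.665601+1/4·(-12.904718)+1/2·(-2.950179)≈-3.702867; next y=-1/10·1.334399+1/4·(-3.702867)≈-1.059157
n=11: y≈-1.059157, sp=2, e=sp−y≈3.059157; I≈-9.845561, D=e−e_prev≈2.393555; u=3/2·3.059157+1/4·(-9.845561)+1/2·2.393555≈3.324122; next y=-1/10·(-1.059157)+1/4·3.324122≈0.936946

0 -3 -6.750 0.000
1 -3 -2.203 -1.688
2 -3 -6.312 -0.382
3 -3 -3.709 -1.540
4 -3 -6.378 -0.773
5 -3 -4.877 -1.517
6 -3 -6.631 -1.068
7 -3 -5.802 -1.551
8 -3 -6.981 -1.295
9 2 4.691 -1.616
10 2 -3.703 1.334
11 2 3.324 -1.059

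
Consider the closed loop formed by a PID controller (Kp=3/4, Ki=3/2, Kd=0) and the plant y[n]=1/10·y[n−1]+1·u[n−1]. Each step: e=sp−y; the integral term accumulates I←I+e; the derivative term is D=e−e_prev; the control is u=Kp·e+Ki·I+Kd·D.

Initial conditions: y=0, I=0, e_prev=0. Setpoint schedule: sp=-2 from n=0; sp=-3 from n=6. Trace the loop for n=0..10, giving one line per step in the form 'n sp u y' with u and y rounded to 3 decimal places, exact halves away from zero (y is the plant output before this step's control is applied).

0 -2 -4.500 0.000
1 -2 2.625 -4.500
2 -2 -8.644 2.175
3 -2 8.947 -8.426
4 -2 -18.607 8.104
5 -2 24.513 -17.797
6 -3 -45.235 22.734
7 -3 63.979 -42.961
8 -3 -107.028 59.683
9 -3 160.619 -101.060
10 -3 -258.330 150.513

(exact arithmetic carried between steps; '≈' marks a value shown rounded to 6 d.p. or computed from one; I and e_prev carry over from the previous line; the table rounds u and y to 3 d.p., halves away from zero)
n=0: y=0, sp=-2, e=sp−y=-2; I=-2, D=e−e_prev=-2; u=3/4·(-2)+3/2·(-2)+0·(-2)=-4.5; next y=1/10·0+1·(-4.5)=-4.5
n=1: y=-4.5, sp=-2, e=sp−y=2.5; I=0.5, D=e−e_prev=4.5; u=3/4·2.5+3/2·0.5+0·4.5=2.625; next y=1/10·(-4.5)+1·2.625=2.175
n=2: y=2.175, sp=-2, e=sp−y=-4.175; I=-3.675, D=e−e_prev=-6.675; u=3/4·(-4.175)+3/2·(-3.675)+0·(-6.675)=-8.64375; next y=1/10·2.175+1·(-8.64375)=-8.42625
n=3: y=-8.42625, sp=-2, e=sp−y=6.42625; I=2.75125, D=e−e_prev=10.60125; u=3/4·6.42625+3/2·2.75125+0·10.60125≈8.946563; next y=1/10·(-8.42625)+1·8.946563≈8.103938
n=4: y≈8.103938, sp=-2, e=sp−y≈-10.103938; I≈-7.352688, D=e−e_prev≈-16.530188; u=3/4·(-10.103938)+3/2·(-7.352688)+0·(-16.530188)≈-18.606984; next y=1/10·8.103938+1·(-18.606984)≈-17.796591
n=5: y≈-17.796591, sp=-2, e=sp−y≈15.796591; I≈8.443903, D=e−e_prev≈25.900528; u=3/4·15.796591+3/2·8.443903+0·25.900528≈24.513298; next y=1/10·(-17.796591)+1·24.513298≈22.733639
n=6: y≈22.733639, sp=-3, e=sp−y≈-25.733639; I≈-17.289735, D=e−e_prev≈-41.530229; u=3/4·(-25.733639)+3/2·(-17.289735)+0·(-41.530229)≈-45.234832; next y=1/10·22.733639+1·(-45.234832)≈-42.961468
n=7: y≈-42.961468, sp=-3, e=sp−y≈39.961468; I≈22.671733, D=e−e_prev≈65.695107; u=3/4·39.961468+3/2·22.671733+0·65.695107≈63.978700; next y=1/10·(-42.961468)+1·63.978700≈59.682554
n=8: y≈59.682554, sp=-3, e=sp−y≈-62.682554; I≈-40.010821, D=e−e_prev≈-102.644022; u=3/4·(-62.682554)+3/2·(-40.010821)+0·(-102.644022)≈-107.028146; next y=1/10·59.682554+1·(-107.028146)≈-101.059891
n=9: y≈-101.059891, sp=-3, e=sp−y≈98.059891; I≈58.049070, D=e−e_prev≈160.742445; u=3/4·98.059891+3/2·58.049070+0·160.742445≈160.618524; next y=1/10·(-101.059891)+1·160.618524≈150.512535
n=10: y≈150.512535, sp=-3, e=sp−y≈-153.512535; I≈-95.463464, D=e−e_prev≈-251.572426; u=3/4·(-153.512535)+3/2·(-95.463464)+0·(-251.572426)≈-258.329597; next y=1/10·150.512535+1·(-258.329597)≈-243.278344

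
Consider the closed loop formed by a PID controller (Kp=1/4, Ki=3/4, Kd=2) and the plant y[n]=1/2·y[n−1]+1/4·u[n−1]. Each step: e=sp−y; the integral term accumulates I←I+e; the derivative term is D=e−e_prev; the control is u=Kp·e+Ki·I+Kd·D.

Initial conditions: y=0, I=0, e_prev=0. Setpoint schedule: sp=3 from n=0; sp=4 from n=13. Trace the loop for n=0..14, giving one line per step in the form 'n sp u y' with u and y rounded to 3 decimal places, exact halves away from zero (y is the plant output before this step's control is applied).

0 3 9.000 0.000
1 3 -1.500 2.250
2 3 8.063 0.750
3 3 1.828 2.391
4 3 7.781 1.652
5 3 3.958 2.771
6 3 7.556 2.375
7 3 5.128 3.077
8 3 7.243 2.820
9 3 5.663 3.221
10 3 6.882 3.026
11 3 5.851 3.234
12 3 6.553 3.080
13 4 8.890 3.178
14 4 5.803 3.811

(exact arithmetic carried between steps; '≈' marks a value shown rounded to 6 d.p. or computed from one; I and e_prev carry over from the previous line; the table rounds u and y to 3 d.p., halves away from zero)
n=0: y=0, sp=3, e=sp−y=3; I=3, D=e−e_prev=3; u=1/4·3+3/4·3+2·3=9; next y=1/2·0+1/4·9=2.25
n=1: y=2.25, sp=3, e=sp−y=0.75; I=3.75, D=e−e_prev=-2.25; u=1/4·0.75+3/4·3.75+2·(-2.25)=-1.5; next y=1/2·2.25+1/4·(-1.5)=0.75
n=2: y=0.75, sp=3, e=sp−y=2.25; I=6, D=e−e_prev=1.5; u=1/4·2.25+3/4·6+2·1.5=8.0625; next y=1/2·0.75+1/4·8.0625=2.390625
n=3: y=2.390625, sp=3, e=sp−y=0.609375; I=6.609375, D=e−e_prev=-1.640625; u=1/4·0.609375+3/4·6.609375+2·(-1.640625)=1.828125; next y=1/2·2.390625+1/4·1.828125≈1.652344
n=4: y≈1.652344, sp=3, e=sp−y≈1.347656; I≈7.957031, D=e−e_prev≈0.738281; u=1/4·1.347656+3/4·7.957031+2·0.738281≈7.78125; next y=1/2·1.652344+1/4·7.78125≈2.771484
n=5: y≈2.771484, sp=3, e=sp−y≈0.228516; I≈8.185547, D=e−e_prev≈-1.119141; u=1/4·0.228516+3/4·8.185547+2·(-1.119141)≈3.958008; next y=1/2·2.771484+1/4·3.958008≈2.375244
n=6: y≈2.375244, sp=3, e=sp−y≈0.624756; I≈8.810303, D=e−e_prev≈0.396240; u=1/4·0.624756+3/4·8.810303+2·0.396240≈7.556396; next y=1/2·2.375244+1/4·7.556396≈3.076721
n=7: y≈3.076721, sp=3, e=sp−y≈-0.076721; I≈8.733582, D=e−e_prev≈-0.701477; u=1/4·(-0.076721)+3/4·8.733582+2·(-0.701477)≈5.128052; next y=1/2·3.076721+1/4·5.128052≈2.820374
n=8: y≈2.820374, sp=3, e=sp−y≈0.179626; I≈8.913208, D=e−e_prev≈0.256348; u=1/4·0.179626+3/4·8.913208+2·0.256348≈7.242508; next y=1/2·2.820374+1/4·7.242508≈3.220814
n=9: y≈3.220814, sp=3, e=sp−y≈-0.220814; I≈8.692394, D=e−e_prev≈-0.400440; u=1/4·(-0.220814)+3/4·8.692394+2·(-0.400440)≈5.663212; next y=1/2·3.220814+1/4·5.663212≈3.026210
n=10: y≈3.026210, sp=3, e=sp−y≈-0.026210; I≈8.666184, D=e−e_prev≈0.194604; u=1/4·(-0.026210)+3/4·8.666184+2·0.194604≈6.882294; next y=1/2·3.026210+1/4·6.882294≈3.233678
n=11: y≈3.233678, sp=3, e=sp−y≈-0.233678; I≈8.432506, D=e−e_prev≈-0.207469; u=1/4·(-0.233678)+3/4·8.432506+2·(-0.207469)≈5.851023; next y=1/2·3.233678+1/4·5.851023≈3.079595
n=12: y≈3.079595, sp=3, e=sp−y≈-0.079595; I≈8.352911, D=e−e_prev≈0.154083; u=1/4·(-0.079595)+3/4·8.352911+2·0.154083≈6.552952; next y=1/2·3.079595+1/4·6.552952≈3.178035
n=13: y≈3.178035, sp=4, e=sp−y≈0.821965; I≈9.174876, D=e−e_prev≈0.901560; u=1/4·0.821965+3/4·9.174876+2·0.901560≈8.889767; next y=1/2·3.178035+1/4·8.889767≈3.811459
n=14: y≈3.811459, sp=4, e=sp−y≈0.188541; I≈9.363416, D=e−e_prev≈-0.633424; u=1/4·0.188541+3/4·9.363416+2·(-0.633424)≈5.802849; next y=1/2·3.811459+1/4·5.802849≈3.356442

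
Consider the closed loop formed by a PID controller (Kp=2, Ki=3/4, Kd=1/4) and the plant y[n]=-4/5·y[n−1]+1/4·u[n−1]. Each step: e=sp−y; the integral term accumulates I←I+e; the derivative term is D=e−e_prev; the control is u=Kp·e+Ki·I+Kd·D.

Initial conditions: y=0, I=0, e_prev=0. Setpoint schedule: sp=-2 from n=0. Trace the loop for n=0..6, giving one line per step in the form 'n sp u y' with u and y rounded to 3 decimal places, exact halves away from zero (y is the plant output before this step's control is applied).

(exact arithmetic carried between steps; '≈' marks a value shown rounded to 6 d.p. or computed from one; I and e_prev carry over from the previous line; the table rounds u and y to 3 d.p., halves away from zero)
n=0: y=0, sp=-2, e=sp−y=-2; I=-2, D=e−e_prev=-2; u=2·(-2)+3/4·(-2)+1/4·(-2)=-6; next y=-4/5·0+1/4·(-6)=-1.5
n=1: y=-1.5, sp=-2, e=sp−y=-0.5; I=-2.5, D=e−e_prev=1.5; u=2·(-0.5)+3/4·(-2.5)+1/4·1.5=-2.5; next y=-4/5·(-1.5)+1/4·(-2.5)=0.575
n=2: y=0.575, sp=-2, e=sp−y=-2.575; I=-5.075, D=e−e_prev=-2.075; u=2·(-2.575)+3/4·(-5.075)+1/4·(-2.075)=-9.475; next y=-4/5·0.575+1/4·(-9.475)=-2.82875
n=3: y=-2.82875, sp=-2, e=sp−y=0.82875; I=-4.24625, D=e−e_prev=3.40375; u=2·0.82875+3/4·(-4.24625)+1/4·3.40375=-0.67625; next y=-4/5·(-2.82875)+1/4·(-0.67625)≈2.093938
n=4: y≈2.093938, sp=-2, e=sp−y≈-4.093938; I≈-8.340188, D=e−e_prev≈-4.922688; u=2·(-4.093938)+3/4·(-8.340188)+1/4·(-4.922688)≈-15.673688; next y=-4/5·2.093938+1/4·(-15.673688)≈-5.593572
n=5: y≈-5.593572, sp=-2, e=sp−y≈3.593572; I≈-4.746616, D=e−e_prev≈7.687509; u=2·3.593572+3/4·(-4.746616)+1/4·7.687509≈5.549059; next y=-4/5·(-5.593572)+1/4·5.549059≈5.862122
n=6: y≈5.862122, sp=-2, e=sp−y≈-7.862122; I≈-12.608738, D=e−e_prev≈-11.455694; u=2·(-7.862122)+3/4·(-12.608738)+1/4·(-11.455694)≈-28.044722; next y=-4/5·5.862122+1/4·(-28.044722)≈-11.700878

0 -2 -6.000 0.000
1 -2 -2.500 -1.500
2 -2 -9.475 0.575
3 -2 -0.676 -2.829
4 -2 -15.674 2.094
5 -2 5.549 -5.594
6 -2 -28.045 5.862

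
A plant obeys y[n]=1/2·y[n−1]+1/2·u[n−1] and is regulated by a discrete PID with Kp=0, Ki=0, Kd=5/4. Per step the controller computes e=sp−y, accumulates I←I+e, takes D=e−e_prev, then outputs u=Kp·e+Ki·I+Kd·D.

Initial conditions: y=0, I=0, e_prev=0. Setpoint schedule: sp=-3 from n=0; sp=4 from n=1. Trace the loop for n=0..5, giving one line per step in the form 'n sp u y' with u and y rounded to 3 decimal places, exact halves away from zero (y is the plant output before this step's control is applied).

(exact arithmetic carried between steps; '≈' marks a value shown rounded to 6 d.p. or computed from one; I and e_prev carry over from the previous line; the table rounds u and y to 3 d.p., halves away from zero)
n=0: y=0, sp=-3, e=sp−y=-3; I=-3, D=e−e_prev=-3; u=0·(-3)+0·(-3)+5/4·(-3)=-3.75; next y=1/2·0+1/2·(-3.75)=-1.875
n=1: y=-1.875, sp=4, e=sp−y=5.875; I=2.875, D=e−e_prev=8.875; u=0·5.875+0·2.875+5/4·8.875=11.09375; next y=1/2·(-1.875)+1/2·11.09375=4.609375
n=2: y=4.609375, sp=4, e=sp−y=-0.609375; I=2.265625, D=e−e_prev=-6.484375; u=0·(-0.609375)+0·2.265625+5/4·(-6.484375)≈-8.105469; next y=1/2·4.609375+1/2·(-8.105469)≈-1.748047
n=3: y≈-1.748047, sp=4, e=sp−y≈5.748047; I≈8.013672, D=e−e_prev≈6.357422; u=0·5.748047+0·8.013672+5/4·6.357422≈7.946777; next y=1/2·(-1.748047)+1/2·7.946777≈3.099365
n=4: y≈3.099365, sp=4, e=sp−y≈0.900635; I≈8.914307, D=e−e_prev≈-4.847412; u=0·0.900635+0·8.914307+5/4·(-4.847412)≈-6.059265; next y=1/2·3.099365+1/2·(-6.059265)≈-1.479950
n=5: y≈-1.479950, sp=4, e=sp−y≈5.479950; I≈14.394257, D=e−e_prev≈4.579315; u=0·5.479950+0·14.394257+5/4·4.579315≈5.724144; next y=1/2·(-1.479950)+1/2·5.724144≈2.122097

0 -3 -3.750 0.000
1 4 11.094 -1.875
2 4 -8.105 4.609
3 4 7.947 -1.748
4 4 -6.059 3.099
5 4 5.724 -1.480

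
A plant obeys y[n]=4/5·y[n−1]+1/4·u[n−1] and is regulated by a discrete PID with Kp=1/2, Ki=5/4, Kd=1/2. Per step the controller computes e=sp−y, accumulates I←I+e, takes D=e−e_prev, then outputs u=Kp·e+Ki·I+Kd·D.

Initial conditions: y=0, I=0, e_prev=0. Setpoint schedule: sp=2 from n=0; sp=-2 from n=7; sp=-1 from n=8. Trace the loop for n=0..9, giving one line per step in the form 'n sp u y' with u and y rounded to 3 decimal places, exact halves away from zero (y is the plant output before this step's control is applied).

(exact arithmetic carried between steps; '≈' marks a value shown rounded to 6 d.p. or computed from one; I and e_prev carry over from the previous line; the table rounds u and y to 3 d.p., halves away from zero)
n=0: y=0, sp=2, e=sp−y=2; I=2, D=e−e_prev=2; u=1/2·2+5/4·2+1/2·2=4.5; next y=4/5·0+1/4·4.5=1.125
n=1: y=1.125, sp=2, e=sp−y=0.875; I=2.875, D=e−e_prev=-1.125; u=1/2·0.875+5/4·2.875+1/2·(-1.125)=3.46875; next y=4/5·1.125+1/4·3.46875≈1.767188
n=2: y≈1.767188, sp=2, e=sp−y≈0.232813; I≈3.107813, D=e−e_prev≈-0.642188; u=1/2·0.232813+5/4·3.107813+1/2·(-0.642188)≈3.680078; next y=4/5·1.767188+1/4·3.680078≈2.333770
n=3: y≈2.333770, sp=2, e=sp−y≈-0.333770; I≈2.774043, D=e−e_prev≈-0.566582; u=1/2·(-0.333770)+5/4·2.774043+1/2·(-0.566582)≈3.017378; next y=4/5·2.333770+1/4·3.017378≈2.621360
n=4: y≈2.621360, sp=2, e=sp−y≈-0.621360; I≈2.152683, D=e−e_prev≈-0.287591; u=1/2·(-0.621360)+5/4·2.152683+1/2·(-0.287591)≈2.236378; next y=4/5·2.621360+1/4·2.236378≈2.656183
n=5: y≈2.656183, sp=2, e=sp−y≈-0.656183; I≈1.496500, D=e−e_prev≈-0.034823; u=1/2·(-0.656183)+5/4·1.496500+1/2·(-0.034823)≈1.525123; next y=4/5·2.656183+1/4·1.525123≈2.506227
n=6: y≈2.506227, sp=2, e=sp−y≈-0.506227; I≈0.990273, D=e−e_prev≈0.149956; u=1/2·(-0.506227)+5/4·0.990273+1/2·0.149956≈1.059706; next y=4/5·2.506227+1/4·1.059706≈2.269908
n=7: y≈2.269908, sp=-2, e=sp−y≈-4.269908; I≈-3.279635, D=e−e_prev≈-3.763681; u=1/2·(-4.269908)+5/4·(-3.279635)+1/2·(-3.763681)≈-8.116338; next y=4/5·2.269908+1/4·(-8.116338)≈-0.213158
n=8: y≈-0.213158, sp=-1, e=sp−y≈-0.786842; I≈-4.066477, D=e−e_prev≈3.483066; u=1/2·(-0.786842)+5/4·(-4.066477)+1/2·3.483066≈-3.734984; next y=4/5·(-0.213158)+1/4·(-3.734984)≈-1.104272
n=9: y≈-1.104272, sp=-1, e=sp−y≈0.104272; I≈-3.962204, D=e−e_prev≈0.891114; u=1/2·0.104272+5/4·(-3.962204)+1/2·0.891114≈-4.455062; next y=4/5·(-1.104272)+1/4·(-4.455062)≈-1.997183

0 2 4.500 0.000
1 2 3.469 1.125
2 2 3.680 1.767
3 2 3.017 2.334
4 2 2.236 2.621
5 2 1.525 2.656
6 2 1.060 2.506
7 -2 -8.116 2.270
8 -1 -3.735 -0.213
9 -1 -4.455 -1.104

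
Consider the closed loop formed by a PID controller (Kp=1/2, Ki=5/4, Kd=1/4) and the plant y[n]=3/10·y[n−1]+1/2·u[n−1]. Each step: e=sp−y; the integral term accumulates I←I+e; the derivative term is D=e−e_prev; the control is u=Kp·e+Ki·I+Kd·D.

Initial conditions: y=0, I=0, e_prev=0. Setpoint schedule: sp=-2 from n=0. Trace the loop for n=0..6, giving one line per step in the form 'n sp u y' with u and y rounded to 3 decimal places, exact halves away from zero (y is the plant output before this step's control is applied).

(exact arithmetic carried between steps; '≈' marks a value shown rounded to 6 d.p. or computed from one; I and e_prev carry over from the previous line; the table rounds u and y to 3 d.p., halves away from zero)
n=0: y=0, sp=-2, e=sp−y=-2; I=-2, D=e−e_prev=-2; u=1/2·(-2)+5/4·(-2)+1/4·(-2)=-4; next y=3/10·0+1/2·(-4)=-2
n=1: y=-2, sp=-2, e=sp−y=0; I=-2, D=e−e_prev=2; u=1/2·0+5/4·(-2)+1/4·2=-2; next y=3/10·(-2)+1/2·(-2)=-1.6
n=2: y=-1.6, sp=-2, e=sp−y=-0.4; I=-2.4, D=e−e_prev=-0.4; u=1/2·(-0.4)+5/4·(-2.4)+1/4·(-0.4)=-3.3; next y=3/10·(-1.6)+1/2·(-3.3)=-2.13
n=3: y=-2.13, sp=-2, e=sp−y=0.13; I=-2.27, D=e−e_prev=0.53; u=1/2·0.13+5/4·(-2.27)+1/4·0.53=-2.64; next y=3/10·(-2.13)+1/2·(-2.64)=-1.959
n=4: y=-1.959, sp=-2, e=sp−y=-0.041; I=-2.311, D=e−e_prev=-0.171; u=1/2·(-0.041)+5/4·(-2.311)+1/4·(-0.171)=-2.952; next y=3/10·(-1.959)+1/2·(-2.952)=-2.0637
n=5: y=-2.0637, sp=-2, e=sp−y=0.0637; I=-2.2473, D=e−e_prev=0.1047; u=1/2·0.0637+5/4·(-2.2473)+1/4·0.1047=-2.7511; next y=3/10·(-2.0637)+1/2·(-2.7511)=-1.99466
n=6: y=-1.99466, sp=-2, e=sp−y=-0.00534; I=-2.25264, D=e−e_prev=-0.06904; u=1/2·(-0.00534)+5/4·(-2.25264)+1/4·(-0.06904)=-2.83573; next y=3/10·(-1.99466)+1/2·(-2.83573)=-2.016263

0 -2 -4.000 0.000
1 -2 -2.000 -2.000
2 -2 -3.300 -1.600
3 -2 -2.640 -2.130
4 -2 -2.952 -1.959
5 -2 -2.751 -2.064
6 -2 -2.836 -1.995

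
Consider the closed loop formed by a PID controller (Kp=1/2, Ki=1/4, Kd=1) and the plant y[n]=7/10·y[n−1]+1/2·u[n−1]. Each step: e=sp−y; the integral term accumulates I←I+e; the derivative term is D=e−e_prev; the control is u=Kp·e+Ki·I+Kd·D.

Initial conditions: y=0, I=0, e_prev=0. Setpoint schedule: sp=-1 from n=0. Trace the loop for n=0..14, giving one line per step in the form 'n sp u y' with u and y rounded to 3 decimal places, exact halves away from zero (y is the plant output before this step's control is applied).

(exact arithmetic carried between steps; '≈' marks a value shown rounded to 6 d.p. or computed from one; I and e_prev carry over from the previous line; the table rounds u and y to 3 d.p., halves away from zero)
n=0: y=0, sp=-1, e=sp−y=-1; I=-1, D=e−e_prev=-1; u=1/2·(-1)+1/4·(-1)+1·(-1)=-1.75; next y=7/10·0+1/2·(-1.75)=-0.875
n=1: y=-0.875, sp=-1, e=sp−y=-0.125; I=-1.125, D=e−e_prev=0.875; u=1/2·(-0.125)+1/4·(-1.125)+1·0.875=0.53125; next y=7/10·(-0.875)+1/2·0.53125=-0.346875
n=2: y=-0.346875, sp=-1, e=sp−y=-0.653125; I=-1.778125, D=e−e_prev=-0.528125; u=1/2·(-0.653125)+1/4·(-1.778125)+1·(-0.528125)≈-1.299219; next y=7/10·(-0.346875)+1/2·(-1.299219)≈-0.892422
n=3: y≈-0.892422, sp=-1, e=sp−y≈-0.107578; I≈-1.885703, D=e−e_prev≈0.545547; u=1/2·(-0.107578)+1/4·(-1.885703)+1·0.545547≈0.020332; next y=7/10·(-0.892422)+1/2·0.020332≈-0.614529
n=4: y≈-0.614529, sp=-1, e=sp−y≈-0.385471; I≈-2.271174, D=e−e_prev≈-0.277893; u=1/2·(-0.385471)+1/4·(-2.271174)+1·(-0.277893)≈-1.038421; next y=7/10·(-0.614529)+1/2·(-1.038421)≈-0.949381
n=5: y≈-0.949381, sp=-1, e=sp−y≈-0.050619; I≈-2.321793, D=e−e_prev≈0.334852; u=1/2·(-0.050619)+1/4·(-2.321793)+1·0.334852≈-0.270906; next y=7/10·(-0.949381)+1/2·(-0.270906)≈-0.800020
n=6: y≈-0.800020, sp=-1, e=sp−y≈-0.199980; I≈-2.521773, D=e−e_prev≈-0.149362; u=1/2·(-0.199980)+1/4·(-2.521773)+1·(-0.149362)≈-0.879795; next y=7/10·(-0.800020)+1/2·(-0.879795)≈-0.999911
n=7: y≈-0.999911, sp=-1, e=sp−y≈-0.000089; I≈-2.521862, D=e−e_prev≈0.199892; u=1/2·(-0.000089)+1/4·(-2.521862)+1·0.199892≈-0.430618; next y=7/10·(-0.999911)+1/2·(-0.430618)≈-0.915247
n=8: y≈-0.915247, sp=-1, e=sp−y≈-0.084753; I≈-2.606615, D=e−e_prev≈-0.084664; u=1/2·(-0.084753)+1/4·(-2.606615)+1·(-0.084664)≈-0.778694; next y=7/10·(-0.915247)+1/2·(-0.778694)≈-1.030020
n=9: y≈-1.030020, sp=-1, e=sp−y≈0.030020; I≈-2.576595, D=e−e_prev≈0.114773; u=1/2·0.030020+1/4·(-2.576595)+1·0.114773≈-0.514365; next y=7/10·(-1.030020)+1/2·(-0.514365)≈-0.978197
n=10: y≈-0.978197, sp=-1, e=sp−y≈-0.021803; I≈-2.598398, D=e−e_prev≈-0.051823; u=1/2·(-0.021803)+1/4·(-2.598398)+1·(-0.051823)≈-0.712324; next y=7/10·(-0.978197)+1/2·(-0.712324)≈-1.040900
n=11: y≈-1.040900, sp=-1, e=sp−y≈0.040900; I≈-2.557498, D=e−e_prev≈0.062703; u=1/2·0.040900+1/4·(-2.557498)+1·0.062703≈-0.556221; next y=7/10·(-1.040900)+1/2·(-0.556221)≈-1.006741
n=12: y≈-1.006741, sp=-1, e=sp−y≈0.006741; I≈-2.550757, D=e−e_prev≈-0.034159; u=1/2·0.006741+1/4·(-2.550757)+1·(-0.034159)≈-0.668478; next y=7/10·(-1.006741)+1/2·(-0.668478)≈-1.038958
n=13: y≈-1.038958, sp=-1, e=sp−y≈0.038958; I≈-2.511800, D=e−e_prev≈0.032217; u=1/2·0.038958+1/4·(-2.511800)+1·0.032217≈-0.576254; next y=7/10·(-1.038958)+1/2·(-0.576254)≈-1.015397
n=14: y≈-1.015397, sp=-1, e=sp−y≈0.015397; I≈-2.496402, D=e−e_prev≈-0.023560; u=1/2·0.015397+1/4·(-2.496402)+1·(-0.023560)≈-0.639962; next y=7/10·(-1.015397)+1/2·(-0.639962)≈-1.030759

0 -1 -1.750 0.000
1 -1 0.531 -0.875
2 -1 -1.299 -0.347
3 -1 0.020 -0.892
4 -1 -1.038 -0.615
5 -1 -0.271 -0.949
6 -1 -0.880 -0.800
7 -1 -0.431 -1.000
8 -1 -0.779 -0.915
9 -1 -0.514 -1.030
10 -1 -0.712 -0.978
11 -1 -0.556 -1.041
12 -1 -0.668 -1.007
13 -1 -0.576 -1.039
14 -1 -0.640 -1.015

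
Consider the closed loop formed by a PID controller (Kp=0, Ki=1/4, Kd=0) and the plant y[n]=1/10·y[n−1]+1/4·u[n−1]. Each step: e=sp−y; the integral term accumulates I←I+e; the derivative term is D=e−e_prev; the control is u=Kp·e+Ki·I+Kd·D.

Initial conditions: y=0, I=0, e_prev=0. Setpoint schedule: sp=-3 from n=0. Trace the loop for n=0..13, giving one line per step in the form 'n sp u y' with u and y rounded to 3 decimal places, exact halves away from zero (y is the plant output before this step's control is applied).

0 -3 -0.750 0.000
1 -3 -1.453 -0.188
2 -3 -2.108 -0.382
3 -3 -2.716 -0.565
4 -3 -3.282 -0.736
5 -3 -3.809 -0.894
6 -3 -4.298 -1.042
7 -3 -4.754 -1.179
8 -3 -5.177 -1.306
9 -3 -5.571 -1.425
10 -3 -5.937 -1.535
11 -3 -6.278 -1.638
12 -3 -6.594 -1.733
13 -3 -6.889 -1.822

(exact arithmetic carried between steps; '≈' marks a value shown rounded to 6 d.p. or computed from one; I and e_prev carry over from the previous line; the table rounds u and y to 3 d.p., halves away from zero)
n=0: y=0, sp=-3, e=sp−y=-3; I=-3, D=e−e_prev=-3; u=0·(-3)+1/4·(-3)+0·(-3)=-0.75; next y=1/10·0+1/4·(-0.75)=-0.1875
n=1: y=-0.1875, sp=-3, e=sp−y=-2.8125; I=-5.8125, D=e−e_prev=0.1875; u=0·(-2.8125)+1/4·(-5.8125)+0·0.1875=-1.453125; next y=1/10·(-0.1875)+1/4·(-1.453125)≈-0.382031
n=2: y≈-0.382031, sp=-3, e=sp−y≈-2.617969; I≈-8.430469, D=e−e_prev≈0.194531; u=0·(-2.617969)+1/4·(-8.430469)+0·0.194531≈-2.107617; next y=1/10·(-0.382031)+1/4·(-2.107617)≈-0.565107
n=3: y≈-0.565107, sp=-3, e=sp−y≈-2.434893; I≈-10.865361, D=e−e_prev≈0.183076; u=0·(-2.434893)+1/4·(-10.865361)+0·0.183076≈-2.716340; next y=1/10·(-0.565107)+1/4·(-2.716340)≈-0.735596
n=4: y≈-0.735596, sp=-3, e=sp−y≈-2.264404; I≈-13.129766, D=e−e_prev≈0.170488; u=0·(-2.264404)+1/4·(-13.129766)+0·0.170488≈-3.282441; next y=1/10·(-0.735596)+1/4·(-3.282441)≈-0.894170
n=5: y≈-0.894170, sp=-3, e=sp−y≈-2.105830; I≈-15.235596, D=e−e_prev≈0.158574; u=0·(-2.105830)+1/4·(-15.235596)+0·0.158574≈-3.808899; next y=1/10·(-0.894170)+1/4·(-3.808899)≈-1.041642
n=6: y≈-1.041642, sp=-3, e=sp−y≈-1.958358; I≈-17.193954, D=e−e_prev≈0.147472; u=0·(-1.958358)+1/4·(-17.193954)+0·0.147472≈-4.298488; next y=1/10·(-1.041642)+1/4·(-4.298488)≈-1.178786
n=7: y≈-1.178786, sp=-3, e=sp−y≈-1.821214; I≈-19.015168, D=e−e_prev≈0.137145; u=0·(-1.821214)+1/4·(-19.015168)+0·0.137145≈-4.753792; next y=1/10·(-1.178786)+1/4·(-4.753792)≈-1.306327
n=8: y≈-1.306327, sp=-3, e=sp−y≈-1.693673; I≈-20.708841, D=e−e_prev≈0.127540; u=0·(-1.693673)+1/4·(-20.708841)+0·0.127540≈-5.177210; next y=1/10·(-1.306327)+1/4·(-5.177210)≈-1.424935
n=9: y≈-1.424935, sp=-3, e=sp−y≈-1.575065; I≈-22.283906, D=e−e_prev≈0.118609; u=0·(-1.575065)+1/4·(-22.283906)+0·0.118609≈-5.570976; next y=1/10·(-1.424935)+1/4·(-5.570976)≈-1.535238
n=10: y≈-1.535238, sp=-3, e=sp−y≈-1.464762; I≈-23.748668, D=e−e_prev≈0.110302; u=0·(-1.464762)+1/4·(-23.748668)+0·0.110302≈-5.937167; next y=1/10·(-1.535238)+1/4·(-5.937167)≈-1.637816
n=11: y≈-1.637816, sp=-3, e=sp−y≈-1.362184; I≈-25.110853, D=e−e_prev≈0.102578; u=0·(-1.362184)+1/4·(-25.110853)+0·0.102578≈-6.277713; next y=1/10·(-1.637816)+1/4·(-6.277713)≈-1.733210
n=12: y≈-1.733210, sp=-3, e=sp−y≈-1.266790; I≈-26.377643, D=e−e_prev≈0.095394; u=0·(-1.266790)+1/4·(-26.377643)+0·0.095394≈-6.594411; next y=1/10·(-1.733210)+1/4·(-6.594411)≈-1.821924
n=13: y≈-1.821924, sp=-3, e=sp−y≈-1.178076; I≈-27.555719, D=e−e_prev≈0.088714; u=0·(-1.178076)+1/4·(-27.555719)+0·0.088714≈-6.888930; next y=1/10·(-1.821924)+1/4·(-6.888930)≈-1.904425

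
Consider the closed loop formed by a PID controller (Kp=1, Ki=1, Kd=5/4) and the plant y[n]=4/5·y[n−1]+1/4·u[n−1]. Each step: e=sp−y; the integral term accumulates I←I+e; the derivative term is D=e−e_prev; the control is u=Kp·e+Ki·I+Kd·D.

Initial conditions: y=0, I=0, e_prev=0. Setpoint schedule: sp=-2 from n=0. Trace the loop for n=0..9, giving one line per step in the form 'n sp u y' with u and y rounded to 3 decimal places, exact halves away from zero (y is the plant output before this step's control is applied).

0 -2 -6.500 0.000
1 -2 -0.719 -1.625
2 -2 -3.597 -1.480
3 -2 -1.975 -2.083
4 -2 -2.395 -2.160
5 -2 -1.789 -2.327
6 -2 -1.730 -2.309
7 -2 -1.494 -2.280
8 -2 -1.445 -2.197
9 -2 -1.399 -2.119

(exact arithmetic carried between steps; '≈' marks a value shown rounded to 6 d.p. or computed from one; I and e_prev carry over from the previous line; the table rounds u and y to 3 d.p., halves away from zero)
n=0: y=0, sp=-2, e=sp−y=-2; I=-2, D=e−e_prev=-2; u=1·(-2)+1·(-2)+5/4·(-2)=-6.5; next y=4/5·0+1/4·(-6.5)=-1.625
n=1: y=-1.625, sp=-2, e=sp−y=-0.375; I=-2.375, D=e−e_prev=1.625; u=1·(-0.375)+1·(-2.375)+5/4·1.625=-0.71875; next y=4/5·(-1.625)+1/4·(-0.71875)≈-1.479688
n=2: y≈-1.479688, sp=-2, e=sp−y≈-0.520313; I≈-2.895313, D=e−e_prev≈-0.145313; u=1·(-0.520313)+1·(-2.895313)+5/4·(-0.145313)≈-3.597266; next y=4/5·(-1.479688)+1/4·(-3.597266)≈-2.083066
n=3: y≈-2.083066, sp=-2, e=sp−y≈0.083066; I≈-2.812246, D=e−e_prev≈0.603379; u=1·0.083066+1·(-2.812246)+5/4·0.603379≈-1.974956; next y=4/5·(-2.083066)+1/4·(-1.974956)≈-2.160192
n=4: y≈-2.160192, sp=-2, e=sp−y≈0.160192; I≈-2.652054, D=e−e_prev≈0.077126; u=1·0.160192+1·(-2.652054)+5/4·0.077126≈-2.395455; next y=4/5·(-2.160192)+1/4·(-2.395455)≈-2.327017
n=5: y≈-2.327017, sp=-2, e=sp−y≈0.327017; I≈-2.325037, D=e−e_prev≈0.166825; u=1·0.327017+1·(-2.325037)+5/4·0.166825≈-1.789488; next y=4/5·(-2.327017)+1/4·(-1.789488)≈-2.308986
n=6: y≈-2.308986, sp=-2, e=sp−y≈0.308986; I≈-2.016051, D=e−e_prev≈-0.018032; u=1·0.308986+1·(-2.016051)+5/4·(-0.018032)≈-1.729604; next y=4/5·(-2.308986)+1/4·(-1.729604)≈-2.279590
n=7: y≈-2.279590, sp=-2, e=sp−y≈0.279590; I≈-1.736461, D=e−e_prev≈-0.029396; u=1·0.279590+1·(-1.736461)+5/4·(-0.029396)≈-1.493616; next y=4/5·(-2.279590)+1/4·(-1.493616)≈-2.197076
n=8: y≈-2.197076, sp=-2, e=sp−y≈0.197076; I≈-1.539385, D=e−e_prev≈-0.082514; u=1·0.197076+1·(-1.539385)+5/4·(-0.082514)≈-1.445452; next y=4/5·(-2.197076)+1/4·(-1.445452)≈-2.119024
n=9: y≈-2.119024, sp=-2, e=sp−y≈0.119024; I≈-1.420362, D=e−e_prev≈-0.078052; u=1·0.119024+1·(-1.420362)+5/4·(-0.078052)≈-1.398903; next y=4/5·(-2.119024)+1/4·(-1.398903)≈-2.044945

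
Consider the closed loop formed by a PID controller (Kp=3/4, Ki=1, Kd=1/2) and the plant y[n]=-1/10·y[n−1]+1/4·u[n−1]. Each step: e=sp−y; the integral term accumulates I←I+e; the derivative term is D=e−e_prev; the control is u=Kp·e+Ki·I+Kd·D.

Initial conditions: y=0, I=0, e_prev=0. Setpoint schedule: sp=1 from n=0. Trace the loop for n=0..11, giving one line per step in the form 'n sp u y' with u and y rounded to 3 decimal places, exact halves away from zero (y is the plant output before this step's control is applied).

(exact arithmetic carried between steps; '≈' marks a value shown rounded to 6 d.p. or computed from one; I and e_prev carry over from the previous line; the table rounds u and y to 3 d.p., halves away from zero)
n=0: y=0, sp=1, e=sp−y=1; I=1, D=e−e_prev=1; u=3/4·1+1·1+1/2·1=2.25; next y=-1/10·0+1/4·2.25=0.5625
n=1: y=0.5625, sp=1, e=sp−y=0.4375; I=1.4375, D=e−e_prev=-0.5625; u=3/4·0.4375+1·1.4375+1/2·(-0.5625)=1.484375; next y=-1/10·0.5625+1/4·1.484375≈0.314844
n=2: y≈0.314844, sp=1, e=sp−y≈0.685156; I≈2.122656, D=e−e_prev≈0.247656; u=3/4·0.685156+1·2.122656+1/2·0.247656≈2.760352; next y=-1/10·0.314844+1/4·2.760352≈0.658604
n=3: y≈0.658604, sp=1, e=sp−y≈0.341396; I≈2.464053, D=e−e_prev≈-0.343760; u=3/4·0.341396+1·2.464053+1/2·(-0.343760)≈2.548220; next y=-1/10·0.658604+1/4·2.548220≈0.571195
n=4: y≈0.571195, sp=1, e=sp−y≈0.428805; I≈2.892858, D=e−e_prev≈0.087409; u=3/4·0.428805+1·2.892858+1/2·0.087409≈3.258166; next y=-1/10·0.571195+1/4·3.258166≈0.757422
n=5: y≈0.757422, sp=1, e=sp−y≈0.242578; I≈3.135436, D=e−e_prev≈-0.186227; u=3/4·0.242578+1·3.135436+1/2·(-0.186227)≈3.224256; next y=-1/10·0.757422+1/4·3.224256≈0.730322
n=6: y≈0.730322, sp=1, e=sp−y≈0.269678; I≈3.405114, D=e−e_prev≈0.027100; u=3/4·0.269678+1·3.405114+1/2·0.027100≈3.620923; next y=-1/10·0.730322+1/4·3.620923≈0.832199
n=7: y≈0.832199, sp=1, e=sp−y≈0.167801; I≈3.572916, D=e−e_prev≈-0.101877; u=3/4·0.167801+1·3.572916+1/2·(-0.101877)≈3.647828; next y=-1/10·0.832199+1/4·3.647828≈0.828737
n=8: y≈0.828737, sp=1, e=sp−y≈0.171263; I≈3.744178, D=e−e_prev≈0.003461; u=3/4·0.171263+1·3.744178+1/2·0.003461≈3.874356; next y=-1/10·0.828737+1/4·3.874356≈0.885715
n=9: y≈0.885715, sp=1, e=sp−y≈0.114285; I≈3.858463, D=e−e_prev≈-0.056978; u=3/4·0.114285+1·3.858463+1/2·(-0.056978)≈3.915687; next y=-1/10·0.885715+1/4·3.915687≈0.890350
n=10: y≈0.890350, sp=1, e=sp−y≈0.109650; I≈3.968113, D=e−e_prev≈-0.004635; u=3/4·0.109650+1·3.968113+1/2·(-0.004635)≈4.048032; next y=-1/10·0.890350+1/4·4.048032≈0.922973
n=11: y≈0.922973, sp=1, e=sp−y≈0.077027; I≈4.045140, D=e−e_prev≈-0.032623; u=3/4·0.077027+1·4.045140+1/2·(-0.032623)≈4.086598; next y=-1/10·0.922973+1/4·4.086598≈0.929352

0 1 2.250 0.000
1 1 1.484 0.563
2 1 2.760 0.315
3 1 2.548 0.659
4 1 3.258 0.571
5 1 3.224 0.757
6 1 3.621 0.730
7 1 3.648 0.832
8 1 3.874 0.829
9 1 3.916 0.886
10 1 4.048 0.890
11 1 4.087 0.923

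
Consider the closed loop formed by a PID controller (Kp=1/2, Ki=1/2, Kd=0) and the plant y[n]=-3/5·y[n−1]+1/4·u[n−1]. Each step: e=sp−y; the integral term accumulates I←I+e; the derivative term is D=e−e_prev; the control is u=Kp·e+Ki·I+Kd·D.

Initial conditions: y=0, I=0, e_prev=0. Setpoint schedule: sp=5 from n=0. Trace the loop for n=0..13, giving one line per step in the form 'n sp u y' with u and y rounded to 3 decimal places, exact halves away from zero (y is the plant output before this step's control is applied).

0 5 5.000 0.000
1 5 6.250 1.250
2 5 8.563 0.813
3 5 9.816 1.653
4 5 11.680 1.462
5 5 12.868 2.043
6 5 14.398 1.991
7 5 15.489 2.405
8 5 16.762 2.429
9 5 17.744 2.733
10 5 18.814 2.796
11 5 19.687 3.026
12 5 20.593 3.106
13 5 21.362 3.285

(exact arithmetic carried between steps; '≈' marks a value shown rounded to 6 d.p. or computed from one; I and e_prev carry over from the previous line; the table rounds u and y to 3 d.p., halves away from zero)
n=0: y=0, sp=5, e=sp−y=5; I=5, D=e−e_prev=5; u=1/2·5+1/2·5+0·5=5; next y=-3/5·0+1/4·5=1.25
n=1: y=1.25, sp=5, e=sp−y=3.75; I=8.75, D=e−e_prev=-1.25; u=1/2·3.75+1/2·8.75+0·(-1.25)=6.25; next y=-3/5·1.25+1/4·6.25=0.8125
n=2: y=0.8125, sp=5, e=sp−y=4.1875; I=12.9375, D=e−e_prev=0.4375; u=1/2·4.1875+1/2·12.9375+0·0.4375=8.5625; next y=-3/5·0.8125+1/4·8.5625=1.653125
n=3: y=1.653125, sp=5, e=sp−y=3.346875; I=16.284375, D=e−e_prev=-0.840625; u=1/2·3.346875+1/2·16.284375+0·(-0.840625)=9.815625; next y=-3/5·1.653125+1/4·9.815625≈1.462031
n=4: y≈1.462031, sp=5, e=sp−y≈3.537969; I≈19.822344, D=e−e_prev≈0.191094; u=1/2·3.537969+1/2·19.822344+0·0.191094≈11.680156; next y=-3/5·1.462031+1/4·11.680156≈2.042820
n=5: y≈2.042820, sp=5, e=sp−y≈2.957180; I≈22.779523, D=e−e_prev≈-0.580789; u=1/2·2.957180+1/2·22.779523+0·(-0.580789)≈12.868352; next y=-3/5·2.042820+1/4·12.868352≈1.991396
n=6: y≈1.991396, sp=5, e=sp−y≈3.008604; I≈25.788128, D=e−e_prev≈0.051425; u=1/2·3.008604+1/2·25.788128+0·0.051425≈14.398366; next y=-3/5·1.991396+1/4·14.398366≈2.404754
n=7: y≈2.404754, sp=5, e=sp−y≈2.595246; I≈28.383374, D=e−e_prev≈-0.413358; u=1/2·2.595246+1/2·28.383374+0·(-0.413358)≈15.489310; next y=-3/5·2.404754+1/4·15.489310≈2.429475
n=8: y≈2.429475, sp=5, e=sp−y≈2.570525; I≈30.953899, D=e−e_prev≈-0.024721; u=1/2·2.570525+1/2·30.953899+0·(-0.024721)≈16.762212; next y=-3/5·2.429475+1/4·16.762212≈2.732868
n=9: y≈2.732868, sp=5, e=sp−y≈2.267132; I≈33.221031, D=e−e_prev≈-0.303393; u=1/2·2.267132+1/2·33.221031+0·(-0.303393)≈17.744081; next y=-3/5·2.732868+1/4·17.744081≈2.796300
n=10: y≈2.796300, sp=5, e=sp−y≈2.203700; I≈35.424731, D=e−e_prev≈-0.063432; u=1/2·2.203700+1/2·35.424731+0·(-0.063432)≈18.814216; next y=-3/5·2.796300+1/4·18.814216≈3.025774
n=11: y≈3.025774, sp=5, e=sp−y≈1.974226; I≈37.398957, D=e−e_prev≈-0.229475; u=1/2·1.974226+1/2·37.398957+0·(-0.229475)≈19.686591; next y=-3/5·3.025774+1/4·19.686591≈3.106183
n=12: y≈3.106183, sp=5, e=sp−y≈1.893817; I≈39.292774, D=e−e_prev≈-0.080409; u=1/2·1.893817+1/2·39.292774+0·(-0.080409)≈20.593295; next y=-3/5·3.106183+1/4·20.593295≈3.284614
n=13: y≈3.284614, sp=5, e=sp−y≈1.715386; I≈41.008160, D=e−e_prev≈-0.178430; u=1/2·1.715386+1/2·41.008160+0·(-0.178430)≈21.361773; next y=-3/5·3.284614+1/4·21.361773≈3.369675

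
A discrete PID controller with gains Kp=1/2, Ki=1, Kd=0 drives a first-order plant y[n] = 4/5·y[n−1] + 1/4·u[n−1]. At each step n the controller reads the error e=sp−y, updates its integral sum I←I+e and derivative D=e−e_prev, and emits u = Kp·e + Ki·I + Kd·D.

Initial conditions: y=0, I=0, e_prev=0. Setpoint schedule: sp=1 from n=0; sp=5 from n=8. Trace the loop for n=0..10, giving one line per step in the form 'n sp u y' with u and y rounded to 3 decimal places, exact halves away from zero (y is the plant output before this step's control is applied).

0 1 1.500 0.000
1 1 1.938 0.375
2 1 1.948 0.784
3 1 1.669 1.115
4 1 1.263 1.309
5 1 0.873 1.363
6 1 0.592 1.308
7 1 0.454 1.195
8 5 6.447 1.069
9 5 8.281 2.467
10 5 8.449 4.044

(exact arithmetic carried between steps; '≈' marks a value shown rounded to 6 d.p. or computed from one; I and e_prev carry over from the previous line; the table rounds u and y to 3 d.p., halves away from zero)
n=0: y=0, sp=1, e=sp−y=1; I=1, D=e−e_prev=1; u=1/2·1+1·1+0·1=1.5; next y=4/5·0+1/4·1.5=0.375
n=1: y=0.375, sp=1, e=sp−y=0.625; I=1.625, D=e−e_prev=-0.375; u=1/2·0.625+1·1.625+0·(-0.375)=1.9375; next y=4/5·0.375+1/4·1.9375=0.784375
n=2: y=0.784375, sp=1, e=sp−y=0.215625; I=1.840625, D=e−e_prev=-0.409375; u=1/2·0.215625+1·1.840625+0·(-0.409375)≈1.948438; next y=4/5·0.784375+1/4·1.948438≈1.114609
n=3: y≈1.114609, sp=1, e=sp−y≈-0.114609; I≈1.726016, D=e−e_prev≈-0.330234; u=1/2·(-0.114609)+1·1.726016+0·(-0.330234)≈1.668711; next y=4/5·1.114609+1/4·1.668711≈1.308865
n=4: y≈1.308865, sp=1, e=sp−y≈-0.308865; I≈1.417150, D=e−e_prev≈-0.194256; u=1/2·(-0.308865)+1·1.417150+0·(-0.194256)≈1.262718; next y=4/5·1.308865+1/4·1.262718≈1.362772
n=5: y≈1.362772, sp=1, e=sp−y≈-0.362772; I≈1.054379, D=e−e_prev≈-0.053906; u=1/2·(-0.362772)+1·1.054379+0·(-0.053906)≈0.872993; next y=4/5·1.362772+1/4·0.872993≈1.308466
n=6: y≈1.308466, sp=1, e=sp−y≈-0.308466; I≈0.745913, D=e−e_prev≈0.054306; u=1/2·(-0.308466)+1·0.745913+0·0.054306≈0.591680; next y=4/5·1.308466+1/4·0.591680≈1.194693
n=7: y≈1.194693, sp=1, e=sp−y≈-0.194693; I≈0.551221, D=e−e_prev≈0.113773; u=1/2·(-0.194693)+1·0.551221+0·0.113773≈0.453874; next y=4/5·1.194693+1/4·0.453874≈1.069223
n=8: y≈1.069223, sp=5, e=sp−y≈3.930777; I≈4.481998, D=e−e_prev≈4.125470; u=1/2·3.930777+1·4.481998+0·4.125470≈6.447387; next y=4/5·1.069223+1/4·6.447387≈2.467225
n=9: y≈2.467225, sp=5, e=sp−y≈2.532775; I≈7.014773, D=e−e_prev≈-1.398002; u=1/2·2.532775+1·7.014773+0·(-1.398002)≈8.281161; next y=4/5·2.467225+1/4·8.281161≈4.044070
n=10: y≈4.044070, sp=5, e=sp−y≈0.955930; I≈7.970703, D=e−e_prev≈-1.576845; u=1/2·0.955930+1·7.970703+0·(-1.576845)≈8.448668; next y=4/5·4.044070+1/4·8.448668≈5.347423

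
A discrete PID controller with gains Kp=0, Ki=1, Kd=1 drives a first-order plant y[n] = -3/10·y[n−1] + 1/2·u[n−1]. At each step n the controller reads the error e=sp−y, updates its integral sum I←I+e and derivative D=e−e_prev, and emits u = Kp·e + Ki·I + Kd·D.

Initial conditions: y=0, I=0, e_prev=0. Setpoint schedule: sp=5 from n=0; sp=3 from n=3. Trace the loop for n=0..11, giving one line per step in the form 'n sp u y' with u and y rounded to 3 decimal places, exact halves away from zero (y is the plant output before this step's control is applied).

0 5 10.000 0.000
1 5 0.000 5.000
2 5 18.000 -1.500
3 3 -7.900 9.450
4 3 31.070 -6.785
5 3 -24.091 17.571
6 3 55.468 -17.317
7 3 -59.594 32.929
8 3 105.932 -39.676
9 3 -133.086 64.869
10 3 211.335 -86.004
11 3 -285.478 131.468

(exact arithmetic carried between steps; '≈' marks a value shown rounded to 6 d.p. or computed from one; I and e_prev carry over from the previous line; the table rounds u and y to 3 d.p., halves away from zero)
n=0: y=0, sp=5, e=sp−y=5; I=5, D=e−e_prev=5; u=0·5+1·5+1·5=10; next y=-3/10·0+1/2·10=5
n=1: y=5, sp=5, e=sp−y=0; I=5, D=e−e_prev=-5; u=0·0+1·5+1·(-5)=0; next y=-3/10·5+1/2·0=-1.5
n=2: y=-1.5, sp=5, e=sp−y=6.5; I=11.5, D=e−e_prev=6.5; u=0·6.5+1·11.5+1·6.5=18; next y=-3/10·(-1.5)+1/2·18=9.45
n=3: y=9.45, sp=3, e=sp−y=-6.45; I=5.05, D=e−e_prev=-12.95; u=0·(-6.45)+1·5.05+1·(-12.95)=-7.9; next y=-3/10·9.45+1/2·(-7.9)=-6.785
n=4: y=-6.785, sp=3, e=sp−y=9.785; I=14.835, D=e−e_prev=16.235; u=0·9.785+1·14.835+1·16.235=31.07; next y=-3/10·(-6.785)+1/2·31.07=17.5705
n=5: y=17.5705, sp=3, e=sp−y=-14.5705; I=0.2645, D=e−e_prev=-24.3555; u=0·(-14.5705)+1·0.2645+1·(-24.3555)=-24.091; next y=-3/10·17.5705+1/2·(-24.091)=-17.31665
n=6: y=-17.31665, sp=3, e=sp−y=20.31665; I=20.58115, D=e−e_prev=34.88715; u=0·20.31665+1·20.58115+1·34.88715=55.4683; next y=-3/10·(-17.31665)+1/2·55.4683=32.929145
n=7: y=32.929145, sp=3, e=sp−y=-29.929145; I=-9.347995, D=e−e_prev=-50.245795; u=0·(-29.929145)+1·(-9.347995)+1·(-50.245795)=-59.59379; next y=-3/10·32.929145+1/2·(-59.59379)≈-39.675639
n=8: y≈-39.675639, sp=3, e=sp−y≈42.675639; I≈33.327644, D=e−e_prev≈72.604784; u=0·42.675639+1·33.327644+1·72.604784≈105.932427; next y=-3/10·(-39.675639)+1/2·105.932427≈64.868905
n=9: y≈64.868905, sp=3, e=sp−y≈-61.868905; I≈-28.541262, D=e−e_prev≈-104.544544; u=0·(-61.868905)+1·(-28.541262)+1·(-104.544544)≈-133.085805; next y=-3/10·64.868905+1/2·(-133.085805)≈-86.003574
n=10: y≈-86.003574, sp=3, e=sp−y≈89.003574; I≈60.462313, D=e−e_prev≈150.872479; u=0·89.003574+1·60.462313+1·150.872479≈211.334792; next y=-3/10·(-86.003574)+1/2·211.334792≈131.468468
n=11: y≈131.468468, sp=3, e=sp−y≈-128.468468; I≈-68.006156, D=e−e_prev≈-217.472042; u=0·(-128.468468)+1·(-68.006156)+1·(-217.472042)≈-285.478198; next y=-3/10·131.468468+1/2·(-285.478198)≈-182.179639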